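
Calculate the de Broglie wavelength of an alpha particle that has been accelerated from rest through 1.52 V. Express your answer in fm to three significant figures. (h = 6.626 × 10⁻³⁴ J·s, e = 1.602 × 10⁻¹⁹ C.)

λ = 8240 fm

KE = 2eV = 2 × 1.602 × 10⁻¹⁹ × 1.520 = 4.870 × 10⁻¹⁹ J.
p = √(2mKE) = √(2 × 6.645 × 10⁻²⁷ × 4.870 × 10⁻¹⁹) = 8.045 × 10⁻²³ kg·m/s.
λ = h/p = 6.626 × 10⁻³⁴ / 8.045 × 10⁻²³ = 8.24 × 10⁻¹² m = 8240 fm.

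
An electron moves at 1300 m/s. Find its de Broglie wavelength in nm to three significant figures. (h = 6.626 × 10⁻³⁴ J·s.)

p = mv = 9.109 × 10⁻³¹ × 1300 = 1.184 × 10⁻²⁷ kg·m/s.
λ = h/p = 6.626 × 10⁻³⁴ / 1.184 × 10⁻²⁷ = 5.60 × 10⁻⁷ m = 560 nm.

λ = 560 nm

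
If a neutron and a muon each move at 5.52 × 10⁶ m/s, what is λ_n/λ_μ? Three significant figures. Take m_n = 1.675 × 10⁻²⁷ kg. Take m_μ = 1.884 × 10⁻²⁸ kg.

At fixed v, p = mv so λ = h/(mv) ∝ 1/m.
λ_n/λ_μ = m_μ/m_n = 1.884 × 10⁻²⁸/1.675 × 10⁻²⁷ = 0.112.

λ_n/λ_μ = 0.112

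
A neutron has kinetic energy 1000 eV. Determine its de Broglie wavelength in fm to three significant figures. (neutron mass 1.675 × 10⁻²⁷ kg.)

λ = 904 fm

KE = 1000 eV = 1.602 × 10⁻¹⁶ J.
p = √(2mKE) = √(2 × 1.675 × 10⁻²⁷ × 1.602 × 10⁻¹⁶) = 7.326 × 10⁻²² kg·m/s.
λ = h/p = 6.626 × 10⁻³⁴ / 7.326 × 10⁻²² = 9.04 × 10⁻¹³ m = 904 fm.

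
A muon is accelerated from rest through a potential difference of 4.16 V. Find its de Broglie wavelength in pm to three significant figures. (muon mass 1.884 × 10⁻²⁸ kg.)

λ = 41.8 pm

KE = eV = 1.602 × 10⁻¹⁹ × 4.160 = 6.664 × 10⁻¹⁹ J.
p = √(2mKE) = √(2 × 1.884 × 10⁻²⁸ × 6.664 × 10⁻¹⁹) = 1.585 × 10⁻²³ kg·m/s.
λ = h/p = 6.626 × 10⁻³⁴ / 1.585 × 10⁻²³ = 4.18 × 10⁻¹¹ m = 41.8 pm.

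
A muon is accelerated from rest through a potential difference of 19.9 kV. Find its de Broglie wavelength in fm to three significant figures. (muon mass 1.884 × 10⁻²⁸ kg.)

KE = eV = 1.602 × 10⁻¹⁹ × 1.990 × 10⁴ = 3.188 × 10⁻¹⁵ J.
p = √(2mKE) = √(2 × 1.884 × 10⁻²⁸ × 3.188 × 10⁻¹⁵) = 1.096 × 10⁻²¹ kg·m/s.
λ = h/p = 6.626 × 10⁻³⁴ / 1.096 × 10⁻²¹ = 6.05 × 10⁻¹³ m = 605 fm.

λ = 605 fm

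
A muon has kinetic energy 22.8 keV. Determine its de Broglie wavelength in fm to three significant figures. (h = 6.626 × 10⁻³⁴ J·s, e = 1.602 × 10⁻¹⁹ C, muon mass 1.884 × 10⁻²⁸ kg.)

λ = 565 fm

KE = 22.8 keV = 3.653 × 10⁻¹⁵ J.
p = √(2mKE) = √(2 × 1.884 × 10⁻²⁸ × 3.653 × 10⁻¹⁵) = 1.173 × 10⁻²¹ kg·m/s.
λ = h/p = 6.626 × 10⁻³⁴ / 1.173 × 10⁻²¹ = 5.65 × 10⁻¹³ m = 565 fm.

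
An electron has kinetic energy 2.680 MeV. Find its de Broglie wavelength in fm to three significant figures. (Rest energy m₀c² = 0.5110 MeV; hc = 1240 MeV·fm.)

Total energy E = KE + m₀c² = 2.680 + 0.5110 = 3.1910 MeV.
(pc)² = E² − (m₀c²)² = (3.1910)² − (0.5110)² = 9.921 MeV², so pc = 3.150 MeV.
λ = hc/(pc) = 1240 MeV·fm / 3.150 MeV = 394 fm.

λ = 394 fm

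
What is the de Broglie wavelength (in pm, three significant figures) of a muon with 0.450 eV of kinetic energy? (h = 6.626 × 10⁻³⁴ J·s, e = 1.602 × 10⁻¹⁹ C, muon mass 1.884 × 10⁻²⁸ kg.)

KE = 0.450 eV = 7.209 × 10⁻²⁰ J.
p = √(2mKE) = √(2 × 1.884 × 10⁻²⁸ × 7.209 × 10⁻²⁰) = 5.212 × 10⁻²⁴ kg·m/s.
λ = h/p = 6.626 × 10⁻³⁴ / 5.212 × 10⁻²⁴ = 1.27 × 10⁻¹⁰ m = 127 pm.

λ = 127 pm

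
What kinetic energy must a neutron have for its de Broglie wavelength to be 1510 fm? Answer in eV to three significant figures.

KE = 359 eV

p = h/λ = 6.626 × 10⁻³⁴ / 1.510 × 10⁻¹² = 4.388 × 10⁻²² kg·m/s.
KE = p²/(2m) = (4.388 × 10⁻²²)² / (2 × 1.675 × 10⁻²⁷) = 5.748 × 10⁻¹⁷ J = 359 eV.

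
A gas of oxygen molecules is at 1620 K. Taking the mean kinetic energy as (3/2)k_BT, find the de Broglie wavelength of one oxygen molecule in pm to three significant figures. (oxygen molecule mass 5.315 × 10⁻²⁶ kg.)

KE = (3/2)k_BT = 1.5 × 1.381 × 10⁻²³ × 1620 = 3.356 × 10⁻²⁰ J.
p = √(2mKE) = √(2 × 5.315 × 10⁻²⁶ × 3.356 × 10⁻²⁰) = 5.973 × 10⁻²³ kg·m/s.
λ = h/p = 1.11 × 10⁻¹¹ m = 11.1 pm.

λ = 11.1 pm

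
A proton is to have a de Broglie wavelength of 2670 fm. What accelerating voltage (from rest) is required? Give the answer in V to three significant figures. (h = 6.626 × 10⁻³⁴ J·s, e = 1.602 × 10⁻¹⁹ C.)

V = 115 V

p = h/λ = 6.626 × 10⁻³⁴ / 2.670 × 10⁻¹² = 2.482 × 10⁻²² kg·m/s.
KE = p²/(2m) = 1.841 × 10⁻¹⁷ J.
V = KE/e = 1.841 × 10⁻¹⁷ / (1.602 × 10⁻¹⁹) = 115 V.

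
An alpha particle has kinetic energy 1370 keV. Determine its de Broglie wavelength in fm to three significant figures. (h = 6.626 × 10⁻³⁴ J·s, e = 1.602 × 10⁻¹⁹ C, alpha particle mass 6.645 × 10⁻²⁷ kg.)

λ = 12.3 fm

KE = 1370 keV = 2.195 × 10⁻¹³ J.
p = √(2mKE) = √(2 × 6.645 × 10⁻²⁷ × 2.195 × 10⁻¹³) = 5.401 × 10⁻²⁰ kg·m/s.
λ = h/p = 6.626 × 10⁻³⁴ / 5.401 × 10⁻²⁰ = 1.23 × 10⁻¹⁴ m = 12.3 fm.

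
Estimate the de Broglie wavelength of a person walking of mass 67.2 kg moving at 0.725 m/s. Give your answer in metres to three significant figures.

p = mv = 67.2 × 0.725 = 4.872 × 10¹ kg·m/s.
λ = h/p = 6.626 × 10⁻³⁴ / 4.872 × 10¹ = 1.36 × 10⁻³⁵ m.

λ = 1.36 × 10⁻³⁵ m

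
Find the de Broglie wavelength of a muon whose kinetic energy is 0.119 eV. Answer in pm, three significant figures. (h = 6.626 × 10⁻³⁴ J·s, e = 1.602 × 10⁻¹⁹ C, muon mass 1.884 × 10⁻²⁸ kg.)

λ = 247 pm

KE = 0.119 eV = 1.906 × 10⁻²⁰ J.
p = √(2mKE) = √(2 × 1.884 × 10⁻²⁸ × 1.906 × 10⁻²⁰) = 2.680 × 10⁻²⁴ kg·m/s.
λ = h/p = 6.626 × 10⁻³⁴ / 2.680 × 10⁻²⁴ = 2.47 × 10⁻¹⁰ m = 247 pm.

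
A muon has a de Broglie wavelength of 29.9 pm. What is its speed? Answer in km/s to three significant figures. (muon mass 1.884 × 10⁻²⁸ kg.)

p = h/λ = 6.626 × 10⁻³⁴ / 2.990 × 10⁻¹¹ = 2.216 × 10⁻²³ kg·m/s.
v = p/m = 2.216 × 10⁻²³ / 1.884 × 10⁻²⁸ = 1.18 × 10⁵ m/s = 118 km/s.

v = 118 km/s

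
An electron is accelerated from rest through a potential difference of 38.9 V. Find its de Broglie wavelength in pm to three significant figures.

KE = eV = 1.602 × 10⁻¹⁹ × 38.90 = 6.232 × 10⁻¹⁸ J.
p = √(2mKE) = √(2 × 9.109 × 10⁻³¹ × 6.232 × 10⁻¹⁸) = 3.369 × 10⁻²⁴ kg·m/s.
λ = h/p = 6.626 × 10⁻³⁴ / 3.369 × 10⁻²⁴ = 1.97 × 10⁻¹⁰ m = 197 pm.

λ = 197 pm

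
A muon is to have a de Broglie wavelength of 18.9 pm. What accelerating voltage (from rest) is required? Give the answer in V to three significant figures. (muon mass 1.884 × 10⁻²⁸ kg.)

V = 20.4 V

p = h/λ = 6.626 × 10⁻³⁴ / 1.890 × 10⁻¹¹ = 3.506 × 10⁻²³ kg·m/s.
KE = p²/(2m) = 3.262 × 10⁻¹⁸ J.
V = KE/e = 3.262 × 10⁻¹⁸ / (1.602 × 10⁻¹⁹) = 20.4 V.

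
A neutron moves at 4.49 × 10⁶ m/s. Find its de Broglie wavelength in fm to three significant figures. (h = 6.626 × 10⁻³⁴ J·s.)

λ = 88.1 fm

p = mv = 1.675 × 10⁻²⁷ × 4.49 × 10⁶ = 7.521 × 10⁻²¹ kg·m/s.
λ = h/p = 6.626 × 10⁻³⁴ / 7.521 × 10⁻²¹ = 8.81 × 10⁻¹⁴ m = 88.1 fm.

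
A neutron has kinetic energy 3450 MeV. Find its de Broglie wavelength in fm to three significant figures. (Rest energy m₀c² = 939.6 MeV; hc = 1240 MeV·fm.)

λ = 0.289 fm

Total energy E = KE + m₀c² = 3450 + 939.6 = 4389.6 MeV.
(pc)² = E² − (m₀c²)² = (4389.6)² − (939.6)² = 1.839 × 10⁷ MeV², so pc = 4288 MeV.
λ = hc/(pc) = 1240 MeV·fm / 4288 MeV = 0.289 fm.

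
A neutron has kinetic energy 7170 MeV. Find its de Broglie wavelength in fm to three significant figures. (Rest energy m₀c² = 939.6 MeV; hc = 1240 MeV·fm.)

Total energy E = KE + m₀c² = 7170 + 939.6 = 8109.6 MeV.
(pc)² = E² − (m₀c²)² = (8109.6)² − (939.6)² = 6.488 × 10⁷ MeV², so pc = 8055 MeV.
λ = hc/(pc) = 1240 MeV·fm / 8055 MeV = 0.154 fm.

λ = 0.154 fm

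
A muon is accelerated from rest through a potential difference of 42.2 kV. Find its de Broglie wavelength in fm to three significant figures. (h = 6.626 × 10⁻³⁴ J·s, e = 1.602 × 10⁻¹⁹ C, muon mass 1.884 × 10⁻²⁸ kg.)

λ = 415 fm

KE = eV = 1.602 × 10⁻¹⁹ × 4.220 × 10⁴ = 6.760 × 10⁻¹⁵ J.
p = √(2mKE) = √(2 × 1.884 × 10⁻²⁸ × 6.760 × 10⁻¹⁵) = 1.596 × 10⁻²¹ kg·m/s.
λ = h/p = 6.626 × 10⁻³⁴ / 1.596 × 10⁻²¹ = 4.15 × 10⁻¹³ m = 415 fm.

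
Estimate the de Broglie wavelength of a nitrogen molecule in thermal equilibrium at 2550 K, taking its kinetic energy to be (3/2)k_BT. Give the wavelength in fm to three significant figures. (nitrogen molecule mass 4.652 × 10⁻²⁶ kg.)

λ = 9450 fm

KE = (3/2)k_BT = 1.5 × 1.381 × 10⁻²³ × 2550 = 5.282 × 10⁻²⁰ J.
p = √(2mKE) = √(2 × 4.652 × 10⁻²⁶ × 5.282 × 10⁻²⁰) = 7.010 × 10⁻²³ kg·m/s.
λ = h/p = 9.45 × 10⁻¹² m = 9450 fm.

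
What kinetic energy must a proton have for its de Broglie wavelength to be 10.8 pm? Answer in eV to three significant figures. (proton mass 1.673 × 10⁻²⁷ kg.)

KE = 7.02 eV

p = h/λ = 6.626 × 10⁻³⁴ / 1.080 × 10⁻¹¹ = 6.135 × 10⁻²³ kg·m/s.
KE = p²/(2m) = (6.135 × 10⁻²³)² / (2 × 1.673 × 10⁻²⁷) = 1.125 × 10⁻¹⁸ J = 7.02 eV.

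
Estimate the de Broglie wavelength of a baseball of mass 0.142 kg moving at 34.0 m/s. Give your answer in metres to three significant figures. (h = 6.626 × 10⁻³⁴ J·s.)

p = mv = 0.142 × 34.0 = 4.828 kg·m/s.
λ = h/p = 6.626 × 10⁻³⁴ / 4.828 = 1.37 × 10⁻³⁴ m.

λ = 1.37 × 10⁻³⁴ m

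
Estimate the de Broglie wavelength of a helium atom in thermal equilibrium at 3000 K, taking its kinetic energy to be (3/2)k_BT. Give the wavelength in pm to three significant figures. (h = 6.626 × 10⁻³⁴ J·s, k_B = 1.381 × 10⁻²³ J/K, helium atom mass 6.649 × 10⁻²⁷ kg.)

λ = 23.0 pm

KE = (3/2)k_BT = 1.5 × 1.381 × 10⁻²³ × 3000 = 6.215 × 10⁻²⁰ J.
p = √(2mKE) = √(2 × 6.649 × 10⁻²⁷ × 6.215 × 10⁻²⁰) = 2.875 × 10⁻²³ kg·m/s.
λ = h/p = 2.30 × 10⁻¹¹ m = 23.0 pm.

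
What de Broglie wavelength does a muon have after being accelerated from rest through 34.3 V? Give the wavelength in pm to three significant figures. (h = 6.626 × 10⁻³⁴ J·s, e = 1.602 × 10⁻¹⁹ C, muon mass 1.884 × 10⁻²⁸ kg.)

KE = eV = 1.602 × 10⁻¹⁹ × 34.30 = 5.495 × 10⁻¹⁸ J.
p = √(2mKE) = √(2 × 1.884 × 10⁻²⁸ × 5.495 × 10⁻¹⁸) = 4.550 × 10⁻²³ kg·m/s.
λ = h/p = 6.626 × 10⁻³⁴ / 4.550 × 10⁻²³ = 1.46 × 10⁻¹¹ m = 14.6 pm.

λ = 14.6 pm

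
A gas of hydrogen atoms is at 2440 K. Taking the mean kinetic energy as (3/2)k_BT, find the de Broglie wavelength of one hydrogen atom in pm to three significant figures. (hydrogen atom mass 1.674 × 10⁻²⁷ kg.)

λ = 50.9 pm

KE = (3/2)k_BT = 1.5 × 1.381 × 10⁻²³ × 2440 = 5.054 × 10⁻²⁰ J.
p = √(2mKE) = √(2 × 1.674 × 10⁻²⁷ × 5.054 × 10⁻²⁰) = 1.301 × 10⁻²³ kg·m/s.
λ = h/p = 5.09 × 10⁻¹¹ m = 50.9 pm.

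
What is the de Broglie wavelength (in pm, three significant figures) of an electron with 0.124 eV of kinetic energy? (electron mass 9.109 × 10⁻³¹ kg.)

KE = 0.124 eV = 1.986 × 10⁻²⁰ J.
p = √(2mKE) = √(2 × 9.109 × 10⁻³¹ × 1.986 × 10⁻²⁰) = 1.902 × 10⁻²⁵ kg·m/s.
λ = h/p = 6.626 × 10⁻³⁴ / 1.902 × 10⁻²⁵ = 3.48 × 10⁻⁹ m = 3480 pm.

λ = 3480 pm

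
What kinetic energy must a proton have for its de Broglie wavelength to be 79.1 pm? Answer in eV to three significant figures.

p = h/λ = 6.626 × 10⁻³⁴ / 7.910 × 10⁻¹¹ = 8.377 × 10⁻²⁴ kg·m/s.
KE = p²/(2m) = (8.377 × 10⁻²⁴)² / (2 × 1.673 × 10⁻²⁷) = 2.097 × 10⁻²⁰ J = 0.131 eV.

KE = 0.131 eV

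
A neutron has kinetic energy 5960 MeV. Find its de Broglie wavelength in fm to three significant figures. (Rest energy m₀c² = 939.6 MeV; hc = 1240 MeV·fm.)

Total energy E = KE + m₀c² = 5960 + 939.6 = 6899.6 MeV.
(pc)² = E² − (m₀c²)² = (6899.6)² − (939.6)² = 4.672 × 10⁷ MeV², so pc = 6835 MeV.
λ = hc/(pc) = 1240 MeV·fm / 6835 MeV = 0.181 fm.

λ = 0.181 fm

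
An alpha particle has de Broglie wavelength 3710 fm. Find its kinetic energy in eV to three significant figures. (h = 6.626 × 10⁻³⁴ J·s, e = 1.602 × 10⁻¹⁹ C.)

KE = 15.0 eV

p = h/λ = 6.626 × 10⁻³⁴ / 3.710 × 10⁻¹² = 1.786 × 10⁻²² kg·m/s.
KE = p²/(2m) = (1.786 × 10⁻²²)² / (2 × 6.645 × 10⁻²⁷) = 2.400 × 10⁻¹⁸ J = 15.0 eV.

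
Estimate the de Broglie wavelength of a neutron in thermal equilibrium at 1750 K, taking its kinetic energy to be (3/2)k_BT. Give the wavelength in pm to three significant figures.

λ = 60.1 pm

KE = (3/2)k_BT = 1.5 × 1.381 × 10⁻²³ × 1750 = 3.625 × 10⁻²⁰ J.
p = √(2mKE) = √(2 × 1.675 × 10⁻²⁷ × 3.625 × 10⁻²⁰) = 1.102 × 10⁻²³ kg·m/s.
λ = h/p = 6.01 × 10⁻¹¹ m = 60.1 pm.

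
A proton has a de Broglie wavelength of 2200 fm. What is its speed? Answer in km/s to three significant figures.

p = h/λ = 6.626 × 10⁻³⁴ / 2.200 × 10⁻¹² = 3.012 × 10⁻²² kg·m/s.
v = p/m = 3.012 × 10⁻²² / 1.673 × 10⁻²⁷ = 1.80 × 10⁵ m/s = 180 km/s.

v = 180 km/s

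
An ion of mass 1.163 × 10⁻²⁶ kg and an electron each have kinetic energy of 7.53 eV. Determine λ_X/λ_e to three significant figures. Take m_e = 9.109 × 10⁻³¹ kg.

At fixed KE, p = √(2mKE) so λ = h/p ∝ 1/√m.
λ_X/λ_e = √(m_e/m_X) = √(9.109 × 10⁻³¹/1.163 × 10⁻²⁶) = √(7.832 × 10⁻⁵) = 8.85 × 10⁻³.

λ_X/λ_e = 8.85 × 10⁻³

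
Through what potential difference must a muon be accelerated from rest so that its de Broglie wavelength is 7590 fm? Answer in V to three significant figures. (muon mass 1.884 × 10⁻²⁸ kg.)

p = h/λ = 6.626 × 10⁻³⁴ / 7.590 × 10⁻¹² = 8.730 × 10⁻²³ kg·m/s.
KE = p²/(2m) = 2.023 × 10⁻¹⁷ J.
V = KE/e = 2.023 × 10⁻¹⁷ / (1.602 × 10⁻¹⁹) = 126 V.

V = 126 V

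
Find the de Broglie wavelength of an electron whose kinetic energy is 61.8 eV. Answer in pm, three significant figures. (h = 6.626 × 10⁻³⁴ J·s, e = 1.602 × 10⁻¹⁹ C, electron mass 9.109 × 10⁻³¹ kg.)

λ = 156 pm

KE = 61.8 eV = 9.900 × 10⁻¹⁸ J.
p = √(2mKE) = √(2 × 9.109 × 10⁻³¹ × 9.900 × 10⁻¹⁸) = 4.247 × 10⁻²⁴ kg·m/s.
λ = h/p = 6.626 × 10⁻³⁴ / 4.247 × 10⁻²⁴ = 1.56 × 10⁻¹⁰ m = 156 pm.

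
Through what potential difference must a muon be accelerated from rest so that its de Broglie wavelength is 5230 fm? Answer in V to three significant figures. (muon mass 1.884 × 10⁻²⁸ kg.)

p = h/λ = 6.626 × 10⁻³⁴ / 5.230 × 10⁻¹² = 1.267 × 10⁻²² kg·m/s.
KE = p²/(2m) = 4.260 × 10⁻¹⁷ J.
V = KE/e = 4.260 × 10⁻¹⁷ / (1.602 × 10⁻¹⁹) = 266 V.

V = 266 V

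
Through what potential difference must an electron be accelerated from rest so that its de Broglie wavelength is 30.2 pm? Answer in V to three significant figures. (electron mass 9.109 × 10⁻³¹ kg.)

p = h/λ = 6.626 × 10⁻³⁴ / 3.020 × 10⁻¹¹ = 2.194 × 10⁻²³ kg·m/s.
KE = p²/(2m) = 2.642 × 10⁻¹⁶ J.
V = KE/e = 2.642 × 10⁻¹⁶ / (1.602 × 10⁻¹⁹) = 1650 V.

V = 1650 V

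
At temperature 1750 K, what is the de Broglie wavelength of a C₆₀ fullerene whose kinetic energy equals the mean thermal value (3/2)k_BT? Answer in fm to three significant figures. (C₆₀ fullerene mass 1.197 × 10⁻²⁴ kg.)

KE = (3/2)k_BT = 1.5 × 1.381 × 10⁻²³ × 1750 = 3.625 × 10⁻²⁰ J.
p = √(2mKE) = √(2 × 1.197 × 10⁻²⁴ × 3.625 × 10⁻²⁰) = 2.946 × 10⁻²² kg·m/s.
λ = h/p = 2.25 × 10⁻¹² m = 2250 fm.

λ = 2250 fm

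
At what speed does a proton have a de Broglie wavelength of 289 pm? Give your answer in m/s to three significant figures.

v = 1370 m/s

p = h/λ = 6.626 × 10⁻³⁴ / 2.890 × 10⁻¹⁰ = 2.293 × 10⁻²⁴ kg·m/s.
v = p/m = 2.293 × 10⁻²⁴ / 1.673 × 10⁻²⁷ = 1.37 × 10³ m/s = 1370 m/s.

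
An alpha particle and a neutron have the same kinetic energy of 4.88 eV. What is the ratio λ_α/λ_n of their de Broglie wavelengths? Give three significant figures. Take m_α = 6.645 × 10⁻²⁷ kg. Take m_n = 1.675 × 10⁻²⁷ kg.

At fixed KE, p = √(2mKE) so λ = h/p ∝ 1/√m.
λ_α/λ_n = √(m_n/m_α) = √(1.675 × 10⁻²⁷/6.645 × 10⁻²⁷) = √(0.2521) = 0.502.

λ_α/λ_n = 0.502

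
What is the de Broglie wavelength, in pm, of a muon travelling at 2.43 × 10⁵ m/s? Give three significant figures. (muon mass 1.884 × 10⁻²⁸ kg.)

p = mv = 1.884 × 10⁻²⁸ × 2.43 × 10⁵ = 4.578 × 10⁻²³ kg·m/s.
λ = h/p = 6.626 × 10⁻³⁴ / 4.578 × 10⁻²³ = 1.45 × 10⁻¹¹ m = 14.5 pm.

λ = 14.5 pm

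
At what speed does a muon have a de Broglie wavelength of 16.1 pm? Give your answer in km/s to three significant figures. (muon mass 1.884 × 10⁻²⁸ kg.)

p = h/λ = 6.626 × 10⁻³⁴ / 1.610 × 10⁻¹¹ = 4.116 × 10⁻²³ kg·m/s.
v = p/m = 4.116 × 10⁻²³ / 1.884 × 10⁻²⁸ = 2.18 × 10⁵ m/s = 218 km/s.

v = 218 km/s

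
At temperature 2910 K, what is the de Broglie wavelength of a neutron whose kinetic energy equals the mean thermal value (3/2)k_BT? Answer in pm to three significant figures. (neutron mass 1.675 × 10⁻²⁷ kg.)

λ = 46.6 pm

KE = (3/2)k_BT = 1.5 × 1.381 × 10⁻²³ × 2910 = 6.028 × 10⁻²⁰ J.
p = √(2mKE) = √(2 × 1.675 × 10⁻²⁷ × 6.028 × 10⁻²⁰) = 1.421 × 10⁻²³ kg·m/s.
λ = h/p = 4.66 × 10⁻¹¹ m = 46.6 pm.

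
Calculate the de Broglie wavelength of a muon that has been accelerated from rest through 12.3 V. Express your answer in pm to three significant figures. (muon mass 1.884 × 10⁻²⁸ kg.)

λ = 24.3 pm

KE = eV = 1.602 × 10⁻¹⁹ × 12.30 = 1.970 × 10⁻¹⁸ J.
p = √(2mKE) = √(2 × 1.884 × 10⁻²⁸ × 1.970 × 10⁻¹⁸) = 2.725 × 10⁻²³ kg·m/s.
λ = h/p = 6.626 × 10⁻³⁴ / 2.725 × 10⁻²³ = 2.43 × 10⁻¹¹ m = 24.3 pm.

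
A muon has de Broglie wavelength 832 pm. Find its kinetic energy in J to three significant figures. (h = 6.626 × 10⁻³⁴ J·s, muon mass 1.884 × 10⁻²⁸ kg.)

KE = 1.68 × 10⁻²¹ J

p = h/λ = 6.626 × 10⁻³⁴ / 8.320 × 10⁻¹⁰ = 7.964 × 10⁻²⁵ kg·m/s.
KE = p²/(2m) = (7.964 × 10⁻²⁵)² / (2 × 1.884 × 10⁻²⁸) = 1.683 × 10⁻²¹ J = 1.68 × 10⁻²¹ J.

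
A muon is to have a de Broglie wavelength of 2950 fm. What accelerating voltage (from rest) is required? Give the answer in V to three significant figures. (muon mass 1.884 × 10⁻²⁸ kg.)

p = h/λ = 6.626 × 10⁻³⁴ / 2.950 × 10⁻¹² = 2.246 × 10⁻²² kg·m/s.
KE = p²/(2m) = 1.339 × 10⁻¹⁶ J.
V = KE/e = 1.339 × 10⁻¹⁶ / (1.602 × 10⁻¹⁹) = 836 V.

V = 836 V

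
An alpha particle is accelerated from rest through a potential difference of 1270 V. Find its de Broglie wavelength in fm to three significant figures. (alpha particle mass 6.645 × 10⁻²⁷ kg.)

λ = 285 fm

KE = 2eV = 2 × 1.602 × 10⁻¹⁹ × 1270 = 4.069 × 10⁻¹⁶ J.
p = √(2mKE) = √(2 × 6.645 × 10⁻²⁷ × 4.069 × 10⁻¹⁶) = 2.325 × 10⁻²¹ kg·m/s.
λ = h/p = 6.626 × 10⁻³⁴ / 2.325 × 10⁻²¹ = 2.85 × 10⁻¹³ m = 285 fm.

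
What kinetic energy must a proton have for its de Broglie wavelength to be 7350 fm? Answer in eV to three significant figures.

KE = 15.2 eV

p = h/λ = 6.626 × 10⁻³⁴ / 7.350 × 10⁻¹² = 9.015 × 10⁻²³ kg·m/s.
KE = p²/(2m) = (9.015 × 10⁻²³)² / (2 × 1.673 × 10⁻²⁷) = 2.429 × 10⁻¹⁸ J = 15.2 eV.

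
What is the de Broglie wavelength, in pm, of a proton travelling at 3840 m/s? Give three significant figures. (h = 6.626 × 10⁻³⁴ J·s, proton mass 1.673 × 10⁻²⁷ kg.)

λ = 103 pm

p = mv = 1.673 × 10⁻²⁷ × 3840 = 6.424 × 10⁻²⁴ kg·m/s.
λ = h/p = 6.626 × 10⁻³⁴ / 6.424 × 10⁻²⁴ = 1.03 × 10⁻¹⁰ m = 103 pm.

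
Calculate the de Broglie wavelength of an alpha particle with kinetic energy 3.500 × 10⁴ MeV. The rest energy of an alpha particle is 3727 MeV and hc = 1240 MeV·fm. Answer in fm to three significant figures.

λ = 0.0322 fm

Total energy E = KE + m₀c² = 3.500 × 10⁴ + 3727 = 38727 MeV.
(pc)² = E² − (m₀c²)² = (38727)² − (3727)² = 1.486 × 10⁹ MeV², so pc = 3.855 × 10⁴ MeV.
λ = hc/(pc) = 1240 MeV·fm / 3.855 × 10⁴ MeV = 0.0322 fm.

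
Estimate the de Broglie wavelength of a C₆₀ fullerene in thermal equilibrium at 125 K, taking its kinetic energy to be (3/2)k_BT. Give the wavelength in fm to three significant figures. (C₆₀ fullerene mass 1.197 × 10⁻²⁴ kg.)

KE = (3/2)k_BT = 1.5 × 1.381 × 10⁻²³ × 125 = 2.589 × 10⁻²¹ J.
p = √(2mKE) = √(2 × 1.197 × 10⁻²⁴ × 2.589 × 10⁻²¹) = 7.873 × 10⁻²³ kg·m/s.
λ = h/p = 8.42 × 10⁻¹² m = 8420 fm.

λ = 8420 fm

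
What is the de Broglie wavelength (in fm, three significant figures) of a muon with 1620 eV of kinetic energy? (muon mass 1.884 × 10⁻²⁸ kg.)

KE = 1620 eV = 2.595 × 10⁻¹⁶ J.
p = √(2mKE) = √(2 × 1.884 × 10⁻²⁸ × 2.595 × 10⁻¹⁶) = 3.127 × 10⁻²² kg·m/s.
λ = h/p = 6.626 × 10⁻³⁴ / 3.127 × 10⁻²² = 2.12 × 10⁻¹² m = 2120 fm.

λ = 2120 fm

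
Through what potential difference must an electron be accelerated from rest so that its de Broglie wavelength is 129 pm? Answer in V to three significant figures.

p = h/λ = 6.626 × 10⁻³⁴ / 1.290 × 10⁻¹⁰ = 5.136 × 10⁻²⁴ kg·m/s.
KE = p²/(2m) = 1.448 × 10⁻¹⁷ J.
V = KE/e = 1.448 × 10⁻¹⁷ / (1.602 × 10⁻¹⁹) = 90.4 V.

V = 90.4 V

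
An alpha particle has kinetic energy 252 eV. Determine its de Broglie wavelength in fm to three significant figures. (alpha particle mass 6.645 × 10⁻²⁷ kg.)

KE = 252 eV = 4.037 × 10⁻¹⁷ J.
p = √(2mKE) = √(2 × 6.645 × 10⁻²⁷ × 4.037 × 10⁻¹⁷) = 7.325 × 10⁻²² kg·m/s.
λ = h/p = 6.626 × 10⁻³⁴ / 7.325 × 10⁻²² = 9.05 × 10⁻¹³ m = 905 fm.

λ = 905 fm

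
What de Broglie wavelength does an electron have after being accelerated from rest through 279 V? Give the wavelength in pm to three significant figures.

λ = 73.4 pm

KE = eV = 1.602 × 10⁻¹⁹ × 279.0 = 4.470 × 10⁻¹⁷ J.
p = √(2mKE) = √(2 × 9.109 × 10⁻³¹ × 4.470 × 10⁻¹⁷) = 9.024 × 10⁻²⁴ kg·m/s.
λ = h/p = 6.626 × 10⁻³⁴ / 9.024 × 10⁻²⁴ = 7.34 × 10⁻¹¹ m = 73.4 pm.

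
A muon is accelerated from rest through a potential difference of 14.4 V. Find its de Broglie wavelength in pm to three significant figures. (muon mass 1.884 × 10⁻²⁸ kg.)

λ = 22.5 pm

KE = eV = 1.602 × 10⁻¹⁹ × 14.40 = 2.307 × 10⁻¹⁸ J.
p = √(2mKE) = √(2 × 1.884 × 10⁻²⁸ × 2.307 × 10⁻¹⁸) = 2.948 × 10⁻²³ kg·m/s.
λ = h/p = 6.626 × 10⁻³⁴ / 2.948 × 10⁻²³ = 2.25 × 10⁻¹¹ m = 22.5 pm.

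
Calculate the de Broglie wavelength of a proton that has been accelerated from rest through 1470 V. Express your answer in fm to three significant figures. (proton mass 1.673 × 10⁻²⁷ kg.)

λ = 746 fm

KE = eV = 1.602 × 10⁻¹⁹ × 1470 = 2.355 × 10⁻¹⁶ J.
p = √(2mKE) = √(2 × 1.673 × 10⁻²⁷ × 2.355 × 10⁻¹⁶) = 8.877 × 10⁻²² kg·m/s.
λ = h/p = 6.626 × 10⁻³⁴ / 8.877 × 10⁻²² = 7.46 × 10⁻¹³ m = 746 fm.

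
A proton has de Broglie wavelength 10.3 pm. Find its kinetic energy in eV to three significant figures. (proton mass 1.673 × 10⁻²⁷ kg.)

p = h/λ = 6.626 × 10⁻³⁴ / 1.030 × 10⁻¹¹ = 6.433 × 10⁻²³ kg·m/s.
KE = p²/(2m) = (6.433 × 10⁻²³)² / (2 × 1.673 × 10⁻²⁷) = 1.237 × 10⁻¹⁸ J = 7.72 eV.

KE = 7.72 eV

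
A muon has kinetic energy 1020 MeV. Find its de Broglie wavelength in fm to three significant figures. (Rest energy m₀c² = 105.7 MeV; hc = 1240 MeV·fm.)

Total energy E = KE + m₀c² = 1020 + 105.7 = 1125.7 MeV.
(pc)² = E² − (m₀c²)² = (1125.7)² − (105.7)² = 1.256 × 10⁶ MeV², so pc = 1121 MeV.
λ = hc/(pc) = 1240 MeV·fm / 1121 MeV = 1.11 fm.

λ = 1.11 fm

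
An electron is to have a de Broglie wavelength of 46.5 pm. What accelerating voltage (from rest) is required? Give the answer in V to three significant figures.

V = 696 V

p = h/λ = 6.626 × 10⁻³⁴ / 4.650 × 10⁻¹¹ = 1.425 × 10⁻²³ kg·m/s.
KE = p²/(2m) = 1.115 × 10⁻¹⁶ J.
V = KE/e = 1.115 × 10⁻¹⁶ / (1.602 × 10⁻¹⁹) = 696 V.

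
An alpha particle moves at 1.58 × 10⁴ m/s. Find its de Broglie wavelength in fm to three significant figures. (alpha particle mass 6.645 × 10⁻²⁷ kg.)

p = mv = 6.645 × 10⁻²⁷ × 1.58 × 10⁴ = 1.050 × 10⁻²² kg·m/s.
λ = h/p = 6.626 × 10⁻³⁴ / 1.050 × 10⁻²² = 6.31 × 10⁻¹² m = 6310 fm.

λ = 6310 fm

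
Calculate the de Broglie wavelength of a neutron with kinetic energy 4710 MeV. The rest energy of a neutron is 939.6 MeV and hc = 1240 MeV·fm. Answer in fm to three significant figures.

Total energy E = KE + m₀c² = 4710 + 939.6 = 5649.6 MeV.
(pc)² = E² − (m₀c²)² = (5649.6)² − (939.6)² = 3.104 × 10⁷ MeV², so pc = 5571 MeV.
λ = hc/(pc) = 1240 MeV·fm / 5571 MeV = 0.223 fm.

λ = 0.223 fm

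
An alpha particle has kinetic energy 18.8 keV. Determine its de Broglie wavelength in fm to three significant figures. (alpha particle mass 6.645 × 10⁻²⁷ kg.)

λ = 105 fm

KE = 18.8 keV = 3.012 × 10⁻¹⁵ J.
p = √(2mKE) = √(2 × 6.645 × 10⁻²⁷ × 3.012 × 10⁻¹⁵) = 6.327 × 10⁻²¹ kg·m/s.
λ = h/p = 6.626 × 10⁻³⁴ / 6.327 × 10⁻²¹ = 1.05 × 10⁻¹³ m = 105 fm.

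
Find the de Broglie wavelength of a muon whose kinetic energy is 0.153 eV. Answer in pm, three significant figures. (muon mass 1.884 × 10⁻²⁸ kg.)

λ = 218 pm

KE = 0.153 eV = 2.451 × 10⁻²⁰ J.
p = √(2mKE) = √(2 × 1.884 × 10⁻²⁸ × 2.451 × 10⁻²⁰) = 3.039 × 10⁻²⁴ kg·m/s.
λ = h/p = 6.626 × 10⁻³⁴ / 3.039 × 10⁻²⁴ = 2.18 × 10⁻¹⁰ m = 218 pm.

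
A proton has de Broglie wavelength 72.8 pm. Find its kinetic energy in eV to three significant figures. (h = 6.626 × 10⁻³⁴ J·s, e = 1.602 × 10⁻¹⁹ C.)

KE = 0.155 eV

p = h/λ = 6.626 × 10⁻³⁴ / 7.280 × 10⁻¹¹ = 9.102 × 10⁻²⁴ kg·m/s.
KE = p²/(2m) = (9.102 × 10⁻²⁴)² / (2 × 1.673 × 10⁻²⁷) = 2.476 × 10⁻²⁰ J = 0.155 eV.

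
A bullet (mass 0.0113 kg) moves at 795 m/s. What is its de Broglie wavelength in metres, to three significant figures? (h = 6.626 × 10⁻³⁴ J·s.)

λ = 7.38 × 10⁻³⁵ m

p = mv = 0.0113 × 795 = 8.984 kg·m/s.
λ = h/p = 6.626 × 10⁻³⁴ / 8.984 = 7.38 × 10⁻³⁵ m.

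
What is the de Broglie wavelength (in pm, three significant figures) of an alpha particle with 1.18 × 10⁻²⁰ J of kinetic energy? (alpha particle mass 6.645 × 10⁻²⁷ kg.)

p = √(2mKE) = √(2 × 6.645 × 10⁻²⁷ × 1.180 × 10⁻²⁰) = 1.252 × 10⁻²³ kg·m/s.
λ = h/p = 6.626 × 10⁻³⁴ / 1.252 × 10⁻²³ = 5.29 × 10⁻¹¹ m = 52.9 pm.

λ = 52.9 pm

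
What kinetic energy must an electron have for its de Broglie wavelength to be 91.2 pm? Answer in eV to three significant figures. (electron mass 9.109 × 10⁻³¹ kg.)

p = h/λ = 6.626 × 10⁻³⁴ / 9.120 × 10⁻¹¹ = 7.265 × 10⁻²⁴ kg·m/s.
KE = p²/(2m) = (7.265 × 10⁻²⁴)² / (2 × 9.109 × 10⁻³¹) = 2.897 × 10⁻¹⁷ J = 181 eV.

KE = 181 eV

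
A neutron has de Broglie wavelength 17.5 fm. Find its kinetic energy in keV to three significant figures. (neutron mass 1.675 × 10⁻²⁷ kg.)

p = h/λ = 6.626 × 10⁻³⁴ / 1.750 × 10⁻¹⁴ = 3.786 × 10⁻²⁰ kg·m/s.
KE = p²/(2m) = (3.786 × 10⁻²⁰)² / (2 × 1.675 × 10⁻²⁷) = 4.279 × 10⁻¹³ J = 2670 keV.

KE = 2670 keV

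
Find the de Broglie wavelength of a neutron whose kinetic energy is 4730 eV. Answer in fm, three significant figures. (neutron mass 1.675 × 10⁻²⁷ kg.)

KE = 4730 eV = 7.577 × 10⁻¹⁶ J.
p = √(2mKE) = √(2 × 1.675 × 10⁻²⁷ × 7.577 × 10⁻¹⁶) = 1.593 × 10⁻²¹ kg·m/s.
λ = h/p = 6.626 × 10⁻³⁴ / 1.593 × 10⁻²¹ = 4.16 × 10⁻¹³ m = 416 fm.

λ = 416 fm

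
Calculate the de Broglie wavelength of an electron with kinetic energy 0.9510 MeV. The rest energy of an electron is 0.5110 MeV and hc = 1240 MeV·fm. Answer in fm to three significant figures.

Total energy E = KE + m₀c² = 0.9510 + 0.5110 = 1.4620 MeV.
(pc)² = E² − (m₀c²)² = (1.4620)² − (0.5110)² = 1.876 MeV², so pc = 1.370 MeV.
λ = hc/(pc) = 1240 MeV·fm / 1.370 MeV = 905 fm.

λ = 905 fm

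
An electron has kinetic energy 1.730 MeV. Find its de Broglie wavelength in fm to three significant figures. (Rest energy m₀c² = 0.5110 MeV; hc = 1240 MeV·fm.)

λ = 568 fm

Total energy E = KE + m₀c² = 1.730 + 0.5110 = 2.2410 MeV.
(pc)² = E² − (m₀c²)² = (2.2410)² − (0.5110)² = 4.761 MeV², so pc = 2.182 MeV.
λ = hc/(pc) = 1240 MeV·fm / 2.182 MeV = 568 fm.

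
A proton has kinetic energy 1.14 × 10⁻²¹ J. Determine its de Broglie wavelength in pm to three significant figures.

p = √(2mKE) = √(2 × 1.673 × 10⁻²⁷ × 1.140 × 10⁻²¹) = 1.953 × 10⁻²⁴ kg·m/s.
λ = h/p = 6.626 × 10⁻³⁴ / 1.953 × 10⁻²⁴ = 3.39 × 10⁻¹⁰ m = 339 pm.

λ = 339 pm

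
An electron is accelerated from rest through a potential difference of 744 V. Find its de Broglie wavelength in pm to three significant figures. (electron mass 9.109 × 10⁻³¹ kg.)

KE = eV = 1.602 × 10⁻¹⁹ × 744.0 = 1.192 × 10⁻¹⁶ J.
p = √(2mKE) = √(2 × 9.109 × 10⁻³¹ × 1.192 × 10⁻¹⁶) = 1.474 × 10⁻²³ kg·m/s.
λ = h/p = 6.626 × 10⁻³⁴ / 1.474 × 10⁻²³ = 4.50 × 10⁻¹¹ m = 45.0 pm.

λ = 45.0 pm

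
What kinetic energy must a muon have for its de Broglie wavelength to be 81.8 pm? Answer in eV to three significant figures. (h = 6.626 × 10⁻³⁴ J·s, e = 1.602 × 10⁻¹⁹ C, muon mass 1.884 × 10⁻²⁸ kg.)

KE = 1.09 eV

p = h/λ = 6.626 × 10⁻³⁴ / 8.180 × 10⁻¹¹ = 8.100 × 10⁻²⁴ kg·m/s.
KE = p²/(2m) = (8.100 × 10⁻²⁴)² / (2 × 1.884 × 10⁻²⁸) = 1.741 × 10⁻¹⁹ J = 1.09 eV.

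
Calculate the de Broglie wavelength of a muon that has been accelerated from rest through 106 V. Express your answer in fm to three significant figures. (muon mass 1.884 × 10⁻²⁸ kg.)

KE = eV = 1.602 × 10⁻¹⁹ × 106.0 = 1.698 × 10⁻¹⁷ J.
p = √(2mKE) = √(2 × 1.884 × 10⁻²⁸ × 1.698 × 10⁻¹⁷) = 7.999 × 10⁻²³ kg·m/s.
λ = h/p = 6.626 × 10⁻³⁴ / 7.999 × 10⁻²³ = 8.28 × 10⁻¹² m = 8280 fm.

λ = 8280 fm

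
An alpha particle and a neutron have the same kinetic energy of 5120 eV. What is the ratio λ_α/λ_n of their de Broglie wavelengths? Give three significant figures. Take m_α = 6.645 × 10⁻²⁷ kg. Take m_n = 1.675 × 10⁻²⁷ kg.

At fixed KE, p = √(2mKE) so λ = h/p ∝ 1/√m.
λ_α/λ_n = √(m_n/m_α) = √(1.675 × 10⁻²⁷/6.645 × 10⁻²⁷) = √(0.2521) = 0.502.

λ_α/λ_n = 0.502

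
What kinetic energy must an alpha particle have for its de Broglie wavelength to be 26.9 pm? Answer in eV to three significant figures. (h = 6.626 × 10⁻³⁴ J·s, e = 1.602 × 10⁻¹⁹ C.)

KE = 0.285 eV

p = h/λ = 6.626 × 10⁻³⁴ / 2.690 × 10⁻¹¹ = 2.463 × 10⁻²³ kg·m/s.
KE = p²/(2m) = (2.463 × 10⁻²³)² / (2 × 6.645 × 10⁻²⁷) = 4.565 × 10⁻²⁰ J = 0.285 eV.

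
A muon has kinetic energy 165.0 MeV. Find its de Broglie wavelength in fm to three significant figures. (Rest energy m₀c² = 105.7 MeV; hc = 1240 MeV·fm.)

λ = 4.98 fm

Total energy E = KE + m₀c² = 165.0 + 105.7 = 270.7 MeV.
(pc)² = E² − (m₀c²)² = (270.7)² − (105.7)² = 6.211 × 10⁴ MeV², so pc = 249.2 MeV.
λ = hc/(pc) = 1240 MeV·fm / 249.2 MeV = 4.98 fm.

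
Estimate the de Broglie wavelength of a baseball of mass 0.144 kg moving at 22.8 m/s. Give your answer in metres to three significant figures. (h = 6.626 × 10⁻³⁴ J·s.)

p = mv = 0.144 × 22.8 = 3.283 kg·m/s.
λ = h/p = 6.626 × 10⁻³⁴ / 3.283 = 2.02 × 10⁻³⁴ m.

λ = 2.02 × 10⁻³⁴ m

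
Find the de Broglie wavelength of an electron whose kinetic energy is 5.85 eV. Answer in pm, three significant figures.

λ = 507 pm

KE = 5.85 eV = 9.372 × 10⁻¹⁹ J.
p = √(2mKE) = √(2 × 9.109 × 10⁻³¹ × 9.372 × 10⁻¹⁹) = 1.307 × 10⁻²⁴ kg·m/s.
λ = h/p = 6.626 × 10⁻³⁴ / 1.307 × 10⁻²⁴ = 5.07 × 10⁻¹⁰ m = 507 pm.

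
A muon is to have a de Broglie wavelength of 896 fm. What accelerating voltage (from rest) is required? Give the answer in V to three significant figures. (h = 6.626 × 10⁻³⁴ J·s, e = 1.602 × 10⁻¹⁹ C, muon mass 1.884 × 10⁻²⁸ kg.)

V = 9060 V

p = h/λ = 6.626 × 10⁻³⁴ / 8.960 × 10⁻¹³ = 7.395 × 10⁻²² kg·m/s.
KE = p²/(2m) = 1.451 × 10⁻¹⁵ J.
V = KE/e = 1.451 × 10⁻¹⁵ / (1.602 × 10⁻¹⁹) = 9060 V.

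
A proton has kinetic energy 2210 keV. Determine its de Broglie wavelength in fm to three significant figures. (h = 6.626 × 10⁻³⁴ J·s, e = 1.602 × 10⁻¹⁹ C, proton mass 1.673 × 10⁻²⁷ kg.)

KE = 2210 keV = 3.540 × 10⁻¹³ J.
p = √(2mKE) = √(2 × 1.673 × 10⁻²⁷ × 3.540 × 10⁻¹³) = 3.442 × 10⁻²⁰ kg·m/s.
λ = h/p = 6.626 × 10⁻³⁴ / 3.442 × 10⁻²⁰ = 1.93 × 10⁻¹⁴ m = 19.3 fm.

λ = 19.3 fm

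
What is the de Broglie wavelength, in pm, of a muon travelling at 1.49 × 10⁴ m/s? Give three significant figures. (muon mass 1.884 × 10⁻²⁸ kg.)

λ = 236 pm

p = mv = 1.884 × 10⁻²⁸ × 1.49 × 10⁴ = 2.807 × 10⁻²⁴ kg·m/s.
λ = h/p = 6.626 × 10⁻³⁴ / 2.807 × 10⁻²⁴ = 2.36 × 10⁻¹⁰ m = 236 pm.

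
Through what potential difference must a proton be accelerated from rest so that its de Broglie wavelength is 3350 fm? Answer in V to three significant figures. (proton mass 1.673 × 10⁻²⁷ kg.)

p = h/λ = 6.626 × 10⁻³⁴ / 3.350 × 10⁻¹² = 1.978 × 10⁻²² kg·m/s.
KE = p²/(2m) = 1.169 × 10⁻¹⁷ J.
V = KE/e = 1.169 × 10⁻¹⁷ / (1.602 × 10⁻¹⁹) = 73.0 V.

V = 73.0 V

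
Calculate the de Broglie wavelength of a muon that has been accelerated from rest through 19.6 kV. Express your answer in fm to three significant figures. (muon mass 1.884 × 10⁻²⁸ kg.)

KE = eV = 1.602 × 10⁻¹⁹ × 1.960 × 10⁴ = 3.140 × 10⁻¹⁵ J.
p = √(2mKE) = √(2 × 1.884 × 10⁻²⁸ × 3.140 × 10⁻¹⁵) = 1.088 × 10⁻²¹ kg·m/s.
λ = h/p = 6.626 × 10⁻³⁴ / 1.088 × 10⁻²¹ = 6.09 × 10⁻¹³ m = 609 fm.

λ = 609 fm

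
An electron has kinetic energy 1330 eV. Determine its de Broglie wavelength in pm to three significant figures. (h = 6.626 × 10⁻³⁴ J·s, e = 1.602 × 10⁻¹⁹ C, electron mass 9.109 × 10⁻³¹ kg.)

KE = 1330 eV = 2.131 × 10⁻¹⁶ J.
p = √(2mKE) = √(2 × 9.109 × 10⁻³¹ × 2.131 × 10⁻¹⁶) = 1.970 × 10⁻²³ kg·m/s.
λ = h/p = 6.626 × 10⁻³⁴ / 1.970 × 10⁻²³ = 3.36 × 10⁻¹¹ m = 33.6 pm.

λ = 33.6 pm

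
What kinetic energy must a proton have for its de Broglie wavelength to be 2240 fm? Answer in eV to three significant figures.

KE = 163 eV

p = h/λ = 6.626 × 10⁻³⁴ / 2.240 × 10⁻¹² = 2.958 × 10⁻²² kg·m/s.
KE = p²/(2m) = (2.958 × 10⁻²²)² / (2 × 1.673 × 10⁻²⁷) = 2.615 × 10⁻¹⁷ J = 163 eV.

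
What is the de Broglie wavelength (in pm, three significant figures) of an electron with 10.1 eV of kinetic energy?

KE = 10.1 eV = 1.618 × 10⁻¹⁸ J.
p = √(2mKE) = √(2 × 9.109 × 10⁻³¹ × 1.618 × 10⁻¹⁸) = 1.717 × 10⁻²⁴ kg·m/s.
λ = h/p = 6.626 × 10⁻³⁴ / 1.717 × 10⁻²⁴ = 3.86 × 10⁻¹⁰ m = 386 pm.

λ = 386 pm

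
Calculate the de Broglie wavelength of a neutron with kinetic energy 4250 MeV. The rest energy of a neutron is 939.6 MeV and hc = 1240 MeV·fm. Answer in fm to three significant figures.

Total energy E = KE + m₀c² = 4250 + 939.6 = 5189.6 MeV.
(pc)² = E² − (m₀c²)² = (5189.6)² − (939.6)² = 2.605 × 10⁷ MeV², so pc = 5104 MeV.
λ = hc/(pc) = 1240 MeV·fm / 5104 MeV = 0.243 fm.

λ = 0.243 fm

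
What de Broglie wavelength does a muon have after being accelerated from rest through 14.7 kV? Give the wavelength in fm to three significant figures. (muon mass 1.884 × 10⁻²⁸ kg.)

λ = 703 fm

KE = eV = 1.602 × 10⁻¹⁹ × 1.470 × 10⁴ = 2.355 × 10⁻¹⁵ J.
p = √(2mKE) = √(2 × 1.884 × 10⁻²⁸ × 2.355 × 10⁻¹⁵) = 9.420 × 10⁻²² kg·m/s.
λ = h/p = 6.626 × 10⁻³⁴ / 9.420 × 10⁻²² = 7.03 × 10⁻¹³ m = 703 fm.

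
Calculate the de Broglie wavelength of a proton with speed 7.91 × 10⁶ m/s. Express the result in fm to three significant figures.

p = mv = 1.673 × 10⁻²⁷ × 7.91 × 10⁶ = 1.323 × 10⁻²⁰ kg·m/s.
λ = h/p = 6.626 × 10⁻³⁴ / 1.323 × 10⁻²⁰ = 5.01 × 10⁻¹⁴ m = 50.1 fm.

λ = 50.1 fm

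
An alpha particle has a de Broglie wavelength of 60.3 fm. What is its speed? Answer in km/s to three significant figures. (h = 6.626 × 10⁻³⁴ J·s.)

v = 1650 km/s

p = h/λ = 6.626 × 10⁻³⁴ / 6.030 × 10⁻¹⁴ = 1.099 × 10⁻²⁰ kg·m/s.
v = p/m = 1.099 × 10⁻²⁰ / 6.645 × 10⁻²⁷ = 1.65 × 10⁶ m/s = 1650 km/s.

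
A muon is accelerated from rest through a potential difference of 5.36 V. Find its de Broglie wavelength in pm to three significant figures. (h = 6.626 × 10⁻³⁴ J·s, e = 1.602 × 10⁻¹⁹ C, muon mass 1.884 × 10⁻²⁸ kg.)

KE = eV = 1.602 × 10⁻¹⁹ × 5.360 = 8.587 × 10⁻¹⁹ J.
p = √(2mKE) = √(2 × 1.884 × 10⁻²⁸ × 8.587 × 10⁻¹⁹) = 1.799 × 10⁻²³ kg·m/s.
λ = h/p = 6.626 × 10⁻³⁴ / 1.799 × 10⁻²³ = 3.68 × 10⁻¹¹ m = 36.8 pm.

λ = 36.8 pm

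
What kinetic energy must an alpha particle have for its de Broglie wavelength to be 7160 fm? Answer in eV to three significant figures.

KE = 4.02 eV

p = h/λ = 6.626 × 10⁻³⁴ / 7.160 × 10⁻¹² = 9.254 × 10⁻²³ kg·m/s.
KE = p²/(2m) = (9.254 × 10⁻²³)² / (2 × 6.645 × 10⁻²⁷) = 6.444 × 10⁻¹⁹ J = 4.02 eV.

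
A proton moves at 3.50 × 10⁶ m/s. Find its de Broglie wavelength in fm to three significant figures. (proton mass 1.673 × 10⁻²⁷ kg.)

λ = 113 fm

p = mv = 1.673 × 10⁻²⁷ × 3.50 × 10⁶ = 5.856 × 10⁻²¹ kg·m/s.
λ = h/p = 6.626 × 10⁻³⁴ / 5.856 × 10⁻²¹ = 1.13 × 10⁻¹³ m = 113 fm.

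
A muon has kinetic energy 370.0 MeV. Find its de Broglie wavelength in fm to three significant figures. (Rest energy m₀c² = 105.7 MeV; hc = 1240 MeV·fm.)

Total energy E = KE + m₀c² = 370.0 + 105.7 = 475.7 MeV.
(pc)² = E² − (m₀c²)² = (475.7)² − (105.7)² = 2.151 × 10⁵ MeV², so pc = 463.8 MeV.
λ = hc/(pc) = 1240 MeV·fm / 463.8 MeV = 2.67 fm.

λ = 2.67 fm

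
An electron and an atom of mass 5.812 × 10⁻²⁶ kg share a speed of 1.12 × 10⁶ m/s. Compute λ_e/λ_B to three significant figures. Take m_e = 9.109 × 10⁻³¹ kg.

At fixed v, p = mv so λ = h/(mv) ∝ 1/m.
λ_e/λ_B = m_B/m_e = 5.812 × 10⁻²⁶/9.109 × 10⁻³¹ = 6.38 × 10⁴.

λ_e/λ_B = 6.38 × 10⁴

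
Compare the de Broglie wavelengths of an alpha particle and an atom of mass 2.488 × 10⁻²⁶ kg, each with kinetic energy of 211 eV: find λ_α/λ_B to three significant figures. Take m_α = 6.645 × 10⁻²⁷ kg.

λ_α/λ_B = 1.93

At fixed KE, p = √(2mKE) so λ = h/p ∝ 1/√m.
λ_α/λ_B = √(m_B/m_α) = √(2.488 × 10⁻²⁶/6.645 × 10⁻²⁷) = √(3.744) = 1.93.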